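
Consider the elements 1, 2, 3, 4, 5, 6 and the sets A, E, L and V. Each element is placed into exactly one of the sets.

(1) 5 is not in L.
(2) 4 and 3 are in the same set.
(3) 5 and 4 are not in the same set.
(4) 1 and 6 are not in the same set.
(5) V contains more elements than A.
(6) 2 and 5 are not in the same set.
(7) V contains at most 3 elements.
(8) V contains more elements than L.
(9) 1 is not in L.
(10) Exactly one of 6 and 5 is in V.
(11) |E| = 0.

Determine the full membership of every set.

A = {1, 5}; E = {}; L = {2}; V = {3, 4, 6}

From (1): 5 ∉ L.
From (9): 1 ∉ L.
(11): E already has 0, so the rest are out.
Suppose 1 ∉ A: no assignment then satisfies all the clues, so 1 ∈ A.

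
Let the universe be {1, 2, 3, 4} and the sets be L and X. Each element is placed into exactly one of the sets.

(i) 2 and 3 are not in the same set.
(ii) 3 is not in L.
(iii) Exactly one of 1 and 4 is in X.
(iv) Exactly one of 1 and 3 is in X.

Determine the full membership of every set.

L = {1, 2}; X = {3, 4}

From (ii): 3 ∉ L.
Only one set left: 3 ∈ X.
(i): 2 ∉ X.
(iv) (exactly one): 1 ∉ X.
Only one set left: 1 ∈ L.
Only one set left: 2 ∈ L.
(iii) (exactly one): 4 ∈ X.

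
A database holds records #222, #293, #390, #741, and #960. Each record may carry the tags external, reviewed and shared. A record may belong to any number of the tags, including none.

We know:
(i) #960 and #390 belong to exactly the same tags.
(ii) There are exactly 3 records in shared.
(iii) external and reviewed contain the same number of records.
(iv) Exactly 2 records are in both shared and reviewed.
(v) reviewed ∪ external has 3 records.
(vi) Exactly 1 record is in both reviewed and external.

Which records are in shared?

shared = {#222, #293, #741}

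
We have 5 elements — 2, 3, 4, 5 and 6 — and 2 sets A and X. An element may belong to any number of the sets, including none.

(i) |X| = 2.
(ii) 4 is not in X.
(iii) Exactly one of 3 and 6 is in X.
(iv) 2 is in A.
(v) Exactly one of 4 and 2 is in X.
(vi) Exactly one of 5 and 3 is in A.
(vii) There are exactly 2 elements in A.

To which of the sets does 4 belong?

4: none

From (ii): 4 ∉ X.
From (iv): 2 ∈ A.
(v) (exactly one): 2 ∈ X.
Suppose 4 ∈ A: no assignment then satisfies all the clues, so 4 ∉ A.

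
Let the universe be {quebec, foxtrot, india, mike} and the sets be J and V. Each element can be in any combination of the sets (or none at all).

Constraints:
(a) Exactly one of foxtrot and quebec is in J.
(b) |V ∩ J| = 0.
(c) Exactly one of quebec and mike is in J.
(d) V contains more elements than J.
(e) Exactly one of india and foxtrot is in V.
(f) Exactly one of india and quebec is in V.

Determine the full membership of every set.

J = {quebec}; V = {india, mike}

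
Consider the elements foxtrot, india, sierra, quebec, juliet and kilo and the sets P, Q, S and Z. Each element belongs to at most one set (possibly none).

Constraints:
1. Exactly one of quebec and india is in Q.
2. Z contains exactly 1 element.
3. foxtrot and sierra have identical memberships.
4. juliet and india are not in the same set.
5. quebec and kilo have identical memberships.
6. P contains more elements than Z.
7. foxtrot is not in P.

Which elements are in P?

P = {kilo, quebec}

From (7): foxtrot ∉ P.
(3): sierra matches foxtrot: sierra ∉ P.
Suppose india ∈ P: no assignment then satisfies all the clues, so india ∉ P.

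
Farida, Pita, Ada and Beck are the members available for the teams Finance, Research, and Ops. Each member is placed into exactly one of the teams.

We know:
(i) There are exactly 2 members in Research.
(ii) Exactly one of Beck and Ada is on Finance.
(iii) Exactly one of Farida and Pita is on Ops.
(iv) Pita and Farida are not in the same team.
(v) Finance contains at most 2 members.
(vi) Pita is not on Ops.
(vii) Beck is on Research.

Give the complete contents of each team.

Finance = {Ada}; Research = {Beck, Pita}; Ops = {Farida}

From (vi): Pita ∉ Ops.
From (vii): Beck ∈ Research.
(ii) (exactly one): Ada ∈ Finance.
(iii) (exactly one): Farida ∈ Ops.
(i): only 2 candidates remain for Research, so all are in.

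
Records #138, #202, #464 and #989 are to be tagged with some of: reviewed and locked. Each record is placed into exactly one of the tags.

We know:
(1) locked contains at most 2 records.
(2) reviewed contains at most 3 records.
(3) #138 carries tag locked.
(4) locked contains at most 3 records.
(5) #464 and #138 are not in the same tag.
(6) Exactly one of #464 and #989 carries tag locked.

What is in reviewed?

reviewed = {#202, #464}

From (3): #138 ∈ locked.
(5): #464 ∉ locked.
(6) (exactly one): #989 ∈ locked.
Only one tag left: #464 ∈ reviewed.
(1): locked already has 2, so the rest are out.
Only one tag left: #202 ∈ reviewed.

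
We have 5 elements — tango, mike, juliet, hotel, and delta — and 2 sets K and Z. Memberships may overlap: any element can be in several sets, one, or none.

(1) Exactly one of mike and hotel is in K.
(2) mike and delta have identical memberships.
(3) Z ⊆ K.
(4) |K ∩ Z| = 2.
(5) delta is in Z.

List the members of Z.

Z = {delta, mike}

From (5): delta ∈ Z.
(2): mike matches delta: mike ∈ Z.
(3) with mike ∈ Z: mike ∈ K.
(3) with delta ∈ Z: delta ∈ K.
(1) (exactly one): hotel ∉ K.
(3) contrapositive: hotel ∉ Z.
Suppose tango ∈ Z: no assignment then satisfies all the clues, so tango ∉ Z.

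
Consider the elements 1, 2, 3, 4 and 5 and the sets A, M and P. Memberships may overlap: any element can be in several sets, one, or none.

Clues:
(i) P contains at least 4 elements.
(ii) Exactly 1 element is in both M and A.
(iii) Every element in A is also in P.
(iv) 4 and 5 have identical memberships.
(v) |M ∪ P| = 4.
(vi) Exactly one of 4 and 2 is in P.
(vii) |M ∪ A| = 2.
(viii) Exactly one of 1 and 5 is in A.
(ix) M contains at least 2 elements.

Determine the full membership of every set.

A = {1}; M = {1, 3}; P = {1, 3, 4, 5}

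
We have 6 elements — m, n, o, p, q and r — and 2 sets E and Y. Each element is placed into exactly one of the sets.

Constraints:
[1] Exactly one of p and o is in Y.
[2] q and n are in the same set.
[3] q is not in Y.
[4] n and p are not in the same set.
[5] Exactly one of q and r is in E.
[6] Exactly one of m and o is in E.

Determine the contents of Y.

Y = {m, p, r}

From (3): q ∉ Y.
(2): n matches q: n ∉ Y.
Only one set left: n ∈ E.
Only one set left: q ∈ E.
(4): p ∉ E.
(5) (exactly one): r ∉ E.
Only one set left: p ∈ Y.
Only one set left: r ∈ Y.
(1) (exactly one): o ∉ Y.
Only one set left: o ∈ E.
(6) (exactly one): m ∉ E.
Only one set left: m ∈ Y.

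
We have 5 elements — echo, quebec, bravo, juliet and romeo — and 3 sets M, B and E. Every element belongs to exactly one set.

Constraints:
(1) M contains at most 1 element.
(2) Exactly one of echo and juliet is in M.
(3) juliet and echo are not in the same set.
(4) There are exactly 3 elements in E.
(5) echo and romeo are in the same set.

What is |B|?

1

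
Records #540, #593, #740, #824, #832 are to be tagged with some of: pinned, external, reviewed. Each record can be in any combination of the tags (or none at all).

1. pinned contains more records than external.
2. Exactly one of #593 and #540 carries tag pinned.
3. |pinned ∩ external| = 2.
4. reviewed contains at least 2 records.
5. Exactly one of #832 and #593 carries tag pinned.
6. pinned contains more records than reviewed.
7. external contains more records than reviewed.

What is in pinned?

pinned = {#540, #740, #824, #832}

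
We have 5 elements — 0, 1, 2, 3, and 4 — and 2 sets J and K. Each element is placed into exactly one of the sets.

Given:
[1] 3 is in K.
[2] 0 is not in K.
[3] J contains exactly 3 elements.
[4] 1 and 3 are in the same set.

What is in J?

J = {0, 2, 4}

From (1): 3 ∈ K.
From (2): 0 ∉ K.
(4): 1 matches 3: 1 ∉ J.
(4): 1 matches 3: 1 ∈ K.
Only one set left: 0 ∈ J.
(3): only 3 candidates remain for J, so all are in.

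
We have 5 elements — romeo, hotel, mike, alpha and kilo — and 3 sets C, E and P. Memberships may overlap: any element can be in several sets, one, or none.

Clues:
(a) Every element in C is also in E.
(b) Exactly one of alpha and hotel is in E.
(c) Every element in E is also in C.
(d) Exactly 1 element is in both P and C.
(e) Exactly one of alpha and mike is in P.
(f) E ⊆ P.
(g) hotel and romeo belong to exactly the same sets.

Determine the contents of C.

C = {alpha}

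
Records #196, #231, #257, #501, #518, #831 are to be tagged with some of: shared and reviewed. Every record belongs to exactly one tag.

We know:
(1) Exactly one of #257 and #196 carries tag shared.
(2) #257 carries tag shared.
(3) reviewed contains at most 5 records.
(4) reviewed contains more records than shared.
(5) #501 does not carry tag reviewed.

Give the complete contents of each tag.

shared = {#257, #501}; reviewed = {#196, #231, #518, #831}

From (2): #257 ∈ shared.
From (5): #501 ∉ reviewed.
(1) (exactly one): #196 ∉ shared.
Only one tag left: #196 ∈ reviewed.
Only one tag left: #501 ∈ shared.
Suppose #231 ∈ shared: no assignment then satisfies all the clues, so #231 ∉ shared.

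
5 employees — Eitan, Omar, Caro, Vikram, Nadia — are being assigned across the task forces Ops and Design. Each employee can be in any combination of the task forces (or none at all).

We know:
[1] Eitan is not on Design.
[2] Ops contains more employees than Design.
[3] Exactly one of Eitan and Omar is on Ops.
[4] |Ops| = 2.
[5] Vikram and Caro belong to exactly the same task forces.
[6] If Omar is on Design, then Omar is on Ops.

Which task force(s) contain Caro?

Caro: none

From (1): Eitan ∉ Design.
Suppose Caro ∈ Ops: no assignment then satisfies all the clues, so Caro ∉ Ops.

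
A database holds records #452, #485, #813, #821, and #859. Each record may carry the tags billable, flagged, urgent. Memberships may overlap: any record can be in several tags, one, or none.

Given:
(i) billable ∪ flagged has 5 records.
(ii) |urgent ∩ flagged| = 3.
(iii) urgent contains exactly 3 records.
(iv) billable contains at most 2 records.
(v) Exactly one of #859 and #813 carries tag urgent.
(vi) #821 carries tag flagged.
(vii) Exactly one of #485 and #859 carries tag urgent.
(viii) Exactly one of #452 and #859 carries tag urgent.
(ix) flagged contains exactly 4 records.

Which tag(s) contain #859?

#859: billable

From (vi): #821 ∈ flagged.
Suppose #859 ∉ billable: no assignment then satisfies all the clues, so #859 ∈ billable.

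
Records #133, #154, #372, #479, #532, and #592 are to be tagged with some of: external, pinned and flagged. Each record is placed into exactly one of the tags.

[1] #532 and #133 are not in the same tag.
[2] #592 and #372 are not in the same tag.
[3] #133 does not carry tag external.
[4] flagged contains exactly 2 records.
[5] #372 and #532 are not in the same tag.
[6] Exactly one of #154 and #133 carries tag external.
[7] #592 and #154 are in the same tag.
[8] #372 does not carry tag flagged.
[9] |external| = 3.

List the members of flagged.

flagged = {#133, #479}

From (3): #133 ∉ external.
From (8): #372 ∉ flagged.
(6) (exactly one): #154 ∈ external.
(7): #592 matches #154: #592 ∈ external.
(2): #372 ∉ external.
Only one tag left: #372 ∈ pinned.
(5): #532 ∉ pinned.
Suppose #133 ∉ flagged: no assignment then satisfies all the clues, so #133 ∈ flagged.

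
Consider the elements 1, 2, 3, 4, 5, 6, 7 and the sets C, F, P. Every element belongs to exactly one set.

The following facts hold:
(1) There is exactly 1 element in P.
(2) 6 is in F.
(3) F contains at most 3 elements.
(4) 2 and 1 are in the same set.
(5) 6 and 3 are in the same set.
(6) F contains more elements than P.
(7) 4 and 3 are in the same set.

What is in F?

F = {3, 4, 6}

From (2): 6 ∈ F.
(5): 3 matches 6: 3 ∉ C.
(5): 3 matches 6: 3 ∈ F.
(7): 4 matches 3: 4 ∉ C.
(7): 4 matches 3: 4 ∈ F.
(3): F already has 3, so the rest are out.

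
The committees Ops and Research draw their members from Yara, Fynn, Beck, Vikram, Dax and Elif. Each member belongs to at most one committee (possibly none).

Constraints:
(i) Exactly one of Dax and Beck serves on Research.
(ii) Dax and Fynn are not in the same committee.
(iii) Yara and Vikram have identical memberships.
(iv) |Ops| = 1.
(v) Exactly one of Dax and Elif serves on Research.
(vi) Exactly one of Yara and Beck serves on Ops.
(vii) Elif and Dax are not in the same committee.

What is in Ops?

Ops = {Beck}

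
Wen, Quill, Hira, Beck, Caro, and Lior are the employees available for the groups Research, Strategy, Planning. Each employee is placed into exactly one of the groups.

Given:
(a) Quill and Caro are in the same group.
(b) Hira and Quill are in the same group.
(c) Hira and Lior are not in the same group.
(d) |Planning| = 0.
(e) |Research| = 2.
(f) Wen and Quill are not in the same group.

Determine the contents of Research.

Research = {Lior, Wen}

(d): Planning already has 0, so the rest are out.
Suppose Wen ∉ Research: no assignment then satisfies all the clues, so Wen ∈ Research.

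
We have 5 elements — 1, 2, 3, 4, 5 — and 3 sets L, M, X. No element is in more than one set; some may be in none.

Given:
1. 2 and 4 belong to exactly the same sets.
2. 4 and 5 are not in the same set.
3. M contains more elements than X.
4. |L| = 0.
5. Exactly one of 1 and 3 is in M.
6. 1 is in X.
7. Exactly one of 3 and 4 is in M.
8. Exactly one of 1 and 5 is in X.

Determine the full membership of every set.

L = {}; M = {3, 5}; X = {1}

From (6): 1 ∈ X.
(4): L already has 0, so the rest are out.
(5) (exactly one): 3 ∈ M.
(7) (exactly one): 4 ∉ M.
(8) (exactly one): 5 ∉ X.
(1): 2 matches 4: 2 ∉ M.
Suppose 2 ∈ X: no assignment then satisfies all the clues, so 2 ∉ X.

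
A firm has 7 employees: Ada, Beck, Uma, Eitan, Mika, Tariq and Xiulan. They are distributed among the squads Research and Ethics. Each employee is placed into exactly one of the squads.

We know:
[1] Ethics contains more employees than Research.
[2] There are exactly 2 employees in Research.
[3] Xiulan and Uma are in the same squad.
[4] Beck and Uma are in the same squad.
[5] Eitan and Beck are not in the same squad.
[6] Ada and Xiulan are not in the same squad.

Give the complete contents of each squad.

Research = {Ada, Eitan}; Ethics = {Beck, Mika, Tariq, Uma, Xiulan}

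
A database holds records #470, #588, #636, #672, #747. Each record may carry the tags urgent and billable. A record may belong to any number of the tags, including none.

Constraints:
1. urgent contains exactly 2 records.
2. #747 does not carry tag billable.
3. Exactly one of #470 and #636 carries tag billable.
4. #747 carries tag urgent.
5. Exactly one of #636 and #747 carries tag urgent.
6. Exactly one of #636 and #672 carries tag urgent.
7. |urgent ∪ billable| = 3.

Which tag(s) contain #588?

From (2): #747 ∉ billable.
From (4): #747 ∈ urgent.
(5) (exactly one): #636 ∉ urgent.
(6) (exactly one): #672 ∈ urgent.
(1): urgent already has 2, so the rest are out.
Suppose #588 ∈ billable: no assignment then satisfies all the clues, so #588 ∉ billable.

#588: none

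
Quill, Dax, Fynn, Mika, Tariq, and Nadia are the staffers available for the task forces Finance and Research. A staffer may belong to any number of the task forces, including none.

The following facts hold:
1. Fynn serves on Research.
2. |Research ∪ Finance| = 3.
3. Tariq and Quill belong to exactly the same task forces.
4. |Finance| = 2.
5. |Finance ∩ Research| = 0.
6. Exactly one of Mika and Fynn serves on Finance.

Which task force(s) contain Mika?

Mika: Finance

From (1): Fynn ∈ Research.
Suppose Mika ∉ Finance: no assignment then satisfies all the clues, so Mika ∈ Finance.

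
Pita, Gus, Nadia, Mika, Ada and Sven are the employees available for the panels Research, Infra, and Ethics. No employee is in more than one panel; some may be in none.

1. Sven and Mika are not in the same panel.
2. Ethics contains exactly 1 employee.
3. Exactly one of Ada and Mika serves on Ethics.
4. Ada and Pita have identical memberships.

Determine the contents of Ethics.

Ethics = {Mika}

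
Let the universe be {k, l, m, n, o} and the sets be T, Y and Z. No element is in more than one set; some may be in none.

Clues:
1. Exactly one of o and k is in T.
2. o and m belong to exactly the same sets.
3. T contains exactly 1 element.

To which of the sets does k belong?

k: T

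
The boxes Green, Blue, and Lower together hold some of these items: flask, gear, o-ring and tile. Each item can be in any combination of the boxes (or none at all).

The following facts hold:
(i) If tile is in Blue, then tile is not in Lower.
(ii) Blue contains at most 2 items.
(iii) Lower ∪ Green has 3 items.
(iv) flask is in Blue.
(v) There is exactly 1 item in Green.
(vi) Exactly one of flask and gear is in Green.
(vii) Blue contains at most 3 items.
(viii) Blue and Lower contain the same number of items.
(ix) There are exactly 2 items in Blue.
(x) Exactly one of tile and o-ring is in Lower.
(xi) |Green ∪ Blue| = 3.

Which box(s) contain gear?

From (iv): flask ∈ Blue.
Suppose gear ∉ Green: no assignment then satisfies all the clues, so gear ∈ Green.

gear: Green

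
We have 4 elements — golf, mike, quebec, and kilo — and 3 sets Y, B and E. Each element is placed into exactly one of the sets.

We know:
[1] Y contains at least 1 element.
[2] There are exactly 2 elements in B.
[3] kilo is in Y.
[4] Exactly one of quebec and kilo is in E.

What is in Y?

From (3): kilo ∈ Y.
(4) (exactly one): quebec ∈ E.
(2): only 2 candidates remain for B, so all are in.

Y = {kilo}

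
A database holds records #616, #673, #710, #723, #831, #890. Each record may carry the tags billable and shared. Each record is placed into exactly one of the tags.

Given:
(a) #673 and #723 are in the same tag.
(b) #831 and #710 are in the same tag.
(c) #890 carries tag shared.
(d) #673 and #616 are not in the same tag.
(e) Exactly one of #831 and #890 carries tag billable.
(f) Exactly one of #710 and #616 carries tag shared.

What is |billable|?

4

From (c): #890 ∈ shared.
(e) (exactly one): #831 ∈ billable.
(b): #710 matches #831: #710 ∈ billable.
(f) (exactly one): #616 ∈ shared.
(d): #673 ∉ shared.
Only one tag left: #673 ∈ billable.
(a): #723 matches #673: #723 ∈ billable.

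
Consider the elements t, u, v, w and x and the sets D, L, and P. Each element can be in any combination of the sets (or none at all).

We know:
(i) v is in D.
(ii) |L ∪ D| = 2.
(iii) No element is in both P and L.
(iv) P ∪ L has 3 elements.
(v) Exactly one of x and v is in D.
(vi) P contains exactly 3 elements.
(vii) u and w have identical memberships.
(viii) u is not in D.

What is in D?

From (i): v ∈ D.
From (viii): u ∉ D.
(v) (exactly one): x ∉ D.
(vii): w matches u: w ∉ D.
Suppose t ∉ D: no assignment then satisfies all the clues, so t ∈ D.

D = {t, v}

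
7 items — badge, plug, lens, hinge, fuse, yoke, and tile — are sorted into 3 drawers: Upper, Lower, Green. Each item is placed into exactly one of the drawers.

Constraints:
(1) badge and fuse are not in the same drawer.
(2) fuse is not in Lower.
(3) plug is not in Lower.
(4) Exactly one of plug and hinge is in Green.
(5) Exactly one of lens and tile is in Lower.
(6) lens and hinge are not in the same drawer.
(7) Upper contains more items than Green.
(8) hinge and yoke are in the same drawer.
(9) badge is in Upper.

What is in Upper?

Upper = {badge, hinge, tile, yoke}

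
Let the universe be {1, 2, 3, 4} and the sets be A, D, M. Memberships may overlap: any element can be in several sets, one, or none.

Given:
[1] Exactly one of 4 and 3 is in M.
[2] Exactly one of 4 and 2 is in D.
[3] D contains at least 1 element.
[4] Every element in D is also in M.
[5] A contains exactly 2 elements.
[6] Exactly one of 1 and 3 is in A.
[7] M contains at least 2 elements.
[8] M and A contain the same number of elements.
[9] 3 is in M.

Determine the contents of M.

From (9): 3 ∈ M.
(1) (exactly one): 4 ∉ M.
(4) contrapositive: 4 ∉ D.
(2) (exactly one): 2 ∈ D.
(4) with 2 ∈ D: 2 ∈ M.
Suppose 1 ∈ M: no assignment then satisfies all the clues, so 1 ∉ M.

M = {2, 3}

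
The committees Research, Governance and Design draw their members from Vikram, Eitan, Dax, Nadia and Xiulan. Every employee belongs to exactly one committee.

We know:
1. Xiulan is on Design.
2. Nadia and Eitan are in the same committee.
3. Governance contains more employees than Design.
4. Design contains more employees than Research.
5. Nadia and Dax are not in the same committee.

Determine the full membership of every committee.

Research = {}; Governance = {Eitan, Nadia, Vikram}; Design = {Dax, Xiulan}

From (1): Xiulan ∈ Design.
Suppose Vikram ∈ Research: no assignment then satisfies all the clues, so Vikram ∉ Research.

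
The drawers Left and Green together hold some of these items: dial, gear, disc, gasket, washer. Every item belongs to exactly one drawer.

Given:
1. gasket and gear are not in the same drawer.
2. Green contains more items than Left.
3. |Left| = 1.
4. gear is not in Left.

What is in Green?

From (4): gear ∉ Left.
Only one drawer left: gear ∈ Green.
(1): gasket ∉ Green.
Only one drawer left: gasket ∈ Left.
(3): Left already has 1, so the rest are out.
Only one drawer left: dial ∈ Green.
Only one drawer left: disc ∈ Green.
Only one drawer left: washer ∈ Green.

Green = {dial, disc, gear, washer}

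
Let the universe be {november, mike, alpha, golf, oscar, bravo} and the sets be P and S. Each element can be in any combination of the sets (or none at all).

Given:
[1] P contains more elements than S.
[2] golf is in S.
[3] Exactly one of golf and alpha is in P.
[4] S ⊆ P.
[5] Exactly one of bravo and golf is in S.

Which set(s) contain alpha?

alpha: none

From (2): golf ∈ S.
(4) with golf ∈ S: golf ∈ P.
(5) (exactly one): bravo ∉ S.
(3) (exactly one): alpha ∉ P.
(4) contrapositive: alpha ∉ S.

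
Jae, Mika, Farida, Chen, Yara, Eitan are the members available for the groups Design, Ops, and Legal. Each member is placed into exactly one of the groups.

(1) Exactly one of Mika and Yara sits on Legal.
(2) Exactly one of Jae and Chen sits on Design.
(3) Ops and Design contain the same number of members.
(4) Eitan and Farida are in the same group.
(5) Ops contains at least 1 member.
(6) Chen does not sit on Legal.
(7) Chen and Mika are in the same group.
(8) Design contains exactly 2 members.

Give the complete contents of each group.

Design = {Chen, Mika}; Ops = {Eitan, Farida}; Legal = {Jae, Yara}

From (6): Chen ∉ Legal.
(7): Mika matches Chen: Mika ∉ Legal.
(1) (exactly one): Yara ∈ Legal.
Suppose Jae ∈ Design: no assignment then satisfies all the clues, so Jae ∉ Design.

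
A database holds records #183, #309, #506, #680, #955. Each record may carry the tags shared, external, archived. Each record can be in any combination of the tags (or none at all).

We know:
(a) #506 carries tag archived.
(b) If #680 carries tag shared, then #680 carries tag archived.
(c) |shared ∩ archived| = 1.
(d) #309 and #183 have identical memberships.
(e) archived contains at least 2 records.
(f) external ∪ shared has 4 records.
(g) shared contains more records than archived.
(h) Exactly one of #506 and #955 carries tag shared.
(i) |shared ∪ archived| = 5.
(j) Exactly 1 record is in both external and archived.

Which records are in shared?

shared = {#183, #309, #680, #955}

From (a): #506 ∈ archived.
Suppose #183 ∉ shared: no assignment then satisfies all the clues, so #183 ∈ shared.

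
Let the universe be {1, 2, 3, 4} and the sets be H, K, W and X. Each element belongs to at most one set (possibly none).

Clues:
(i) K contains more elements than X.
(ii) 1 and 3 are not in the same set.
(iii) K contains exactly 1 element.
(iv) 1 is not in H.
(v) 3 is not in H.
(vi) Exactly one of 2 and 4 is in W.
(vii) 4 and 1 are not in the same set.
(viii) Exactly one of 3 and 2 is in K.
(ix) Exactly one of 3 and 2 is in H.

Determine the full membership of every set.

H = {2}; K = {3}; W = {4}; X = {}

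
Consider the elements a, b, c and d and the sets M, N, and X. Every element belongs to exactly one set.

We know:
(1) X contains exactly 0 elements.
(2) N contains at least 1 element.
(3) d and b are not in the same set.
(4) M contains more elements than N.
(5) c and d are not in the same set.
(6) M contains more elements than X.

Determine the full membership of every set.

M = {a, b, c}; N = {d}; X = {}

(1): X already has 0, so the rest are out.
Suppose a ∉ M: no assignment then satisfies all the clues, so a ∈ M.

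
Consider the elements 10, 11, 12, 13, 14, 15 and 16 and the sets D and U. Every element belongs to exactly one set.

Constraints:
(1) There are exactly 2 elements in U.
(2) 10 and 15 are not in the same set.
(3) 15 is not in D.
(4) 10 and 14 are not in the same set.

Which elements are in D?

From (3): 15 ∉ D.
Only one set left: 15 ∈ U.
(2): 10 ∉ U.
Only one set left: 10 ∈ D.
(4): 14 ∉ D.
Only one set left: 14 ∈ U.
(1): U already has 2, so the rest are out.
Only one set left: 11 ∈ D.
Only one set left: 12 ∈ D.
Only one set left: 13 ∈ D.
Only one set left: 16 ∈ D.

D = {10, 11, 12, 13, 16}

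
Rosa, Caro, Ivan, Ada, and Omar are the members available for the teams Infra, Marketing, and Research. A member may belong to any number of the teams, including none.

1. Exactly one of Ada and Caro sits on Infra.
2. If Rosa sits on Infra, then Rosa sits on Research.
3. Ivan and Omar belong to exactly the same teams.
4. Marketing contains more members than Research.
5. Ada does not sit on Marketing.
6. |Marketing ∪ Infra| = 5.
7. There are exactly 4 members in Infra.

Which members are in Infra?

Infra = {Ada, Ivan, Omar, Rosa}

From (5): Ada ∉ Marketing.
Suppose Rosa ∉ Infra: no assignment then satisfies all the clues, so Rosa ∈ Infra.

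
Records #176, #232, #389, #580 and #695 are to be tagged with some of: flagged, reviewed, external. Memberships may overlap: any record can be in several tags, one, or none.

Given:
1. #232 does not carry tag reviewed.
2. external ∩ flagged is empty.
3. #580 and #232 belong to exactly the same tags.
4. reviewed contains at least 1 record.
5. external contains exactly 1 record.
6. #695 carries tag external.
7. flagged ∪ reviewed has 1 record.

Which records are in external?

From (1): #232 ∉ reviewed.
From (6): #695 ∈ external.
(2) (disjoint): #695 ∉ flagged.
(3): #580 matches #232: #580 ∉ reviewed.
(5): external already has 1, so the rest are out.

external = {#695}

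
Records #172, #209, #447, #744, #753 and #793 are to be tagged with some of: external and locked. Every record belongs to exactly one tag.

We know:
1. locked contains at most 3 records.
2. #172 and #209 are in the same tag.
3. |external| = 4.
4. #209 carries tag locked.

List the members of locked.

From (4): #209 ∈ locked.
(2): #172 matches #209: #172 ∉ external.
(2): #172 matches #209: #172 ∈ locked.
(3): only 4 candidates remain for external, so all are in.

locked = {#172, #209}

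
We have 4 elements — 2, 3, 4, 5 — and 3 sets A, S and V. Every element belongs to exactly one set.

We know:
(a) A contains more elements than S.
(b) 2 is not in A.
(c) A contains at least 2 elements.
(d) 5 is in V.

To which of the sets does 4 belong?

4: A

From (b): 2 ∉ A.
From (d): 5 ∈ V.
(c): only 2 candidates remain for A, so all are in.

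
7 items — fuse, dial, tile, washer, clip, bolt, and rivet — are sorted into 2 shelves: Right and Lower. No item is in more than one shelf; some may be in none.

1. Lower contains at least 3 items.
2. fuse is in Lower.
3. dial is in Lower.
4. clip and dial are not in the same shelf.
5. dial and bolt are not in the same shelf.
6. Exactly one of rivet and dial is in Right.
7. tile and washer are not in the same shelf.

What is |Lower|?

3

From (2): fuse ∈ Lower.
From (3): dial ∈ Lower.
(4): clip ∉ Lower.
(5): bolt ∉ Lower.
(6) (exactly one): rivet ∈ Right.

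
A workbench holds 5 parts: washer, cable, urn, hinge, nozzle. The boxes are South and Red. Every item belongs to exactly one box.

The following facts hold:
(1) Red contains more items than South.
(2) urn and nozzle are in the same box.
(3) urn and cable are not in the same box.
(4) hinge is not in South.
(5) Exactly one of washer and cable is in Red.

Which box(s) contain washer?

washer: Red

From (4): hinge ∉ South.
Only one box left: hinge ∈ Red.
Suppose washer ∈ South: no assignment then satisfies all the clues, so washer ∉ South.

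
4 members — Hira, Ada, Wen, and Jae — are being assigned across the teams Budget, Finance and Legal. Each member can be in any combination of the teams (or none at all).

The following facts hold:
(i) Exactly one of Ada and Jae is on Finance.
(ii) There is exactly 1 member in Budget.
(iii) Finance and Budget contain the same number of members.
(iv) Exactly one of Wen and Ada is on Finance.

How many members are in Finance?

1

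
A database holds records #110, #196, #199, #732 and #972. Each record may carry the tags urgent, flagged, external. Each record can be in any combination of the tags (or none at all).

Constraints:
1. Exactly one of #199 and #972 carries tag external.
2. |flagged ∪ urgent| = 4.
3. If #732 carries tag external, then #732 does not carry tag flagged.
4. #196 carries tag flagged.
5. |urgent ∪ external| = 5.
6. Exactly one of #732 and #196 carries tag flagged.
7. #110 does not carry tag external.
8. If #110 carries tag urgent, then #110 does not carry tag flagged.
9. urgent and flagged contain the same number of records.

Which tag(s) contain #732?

#732: external

From (4): #196 ∈ flagged.
From (7): #110 ∉ external.
(6) (exactly one): #732 ∉ flagged.
Suppose #732 ∈ urgent: no assignment then satisfies all the clues, so #732 ∉ urgent.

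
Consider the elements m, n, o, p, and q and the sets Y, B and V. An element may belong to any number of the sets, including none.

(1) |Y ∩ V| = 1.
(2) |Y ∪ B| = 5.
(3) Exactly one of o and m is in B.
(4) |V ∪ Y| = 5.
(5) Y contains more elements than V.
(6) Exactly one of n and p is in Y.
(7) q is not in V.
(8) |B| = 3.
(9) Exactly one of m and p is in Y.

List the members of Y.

From (7): q ∉ V.
Suppose m ∉ Y: no assignment then satisfies all the clues, so m ∈ Y.

Y = {m, n, o, q}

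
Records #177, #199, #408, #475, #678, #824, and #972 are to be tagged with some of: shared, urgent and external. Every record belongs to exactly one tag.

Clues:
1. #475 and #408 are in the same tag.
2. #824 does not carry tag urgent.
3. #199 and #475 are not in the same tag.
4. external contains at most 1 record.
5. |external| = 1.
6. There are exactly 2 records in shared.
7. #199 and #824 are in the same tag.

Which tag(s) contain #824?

#824: shared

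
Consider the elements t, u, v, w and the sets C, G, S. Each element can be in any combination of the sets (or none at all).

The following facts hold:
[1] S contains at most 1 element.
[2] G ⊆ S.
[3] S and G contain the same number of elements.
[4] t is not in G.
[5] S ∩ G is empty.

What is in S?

S = {}

From (4): t ∉ G.
Suppose t ∈ S: no assignment then satisfies all the clues, so t ∉ S.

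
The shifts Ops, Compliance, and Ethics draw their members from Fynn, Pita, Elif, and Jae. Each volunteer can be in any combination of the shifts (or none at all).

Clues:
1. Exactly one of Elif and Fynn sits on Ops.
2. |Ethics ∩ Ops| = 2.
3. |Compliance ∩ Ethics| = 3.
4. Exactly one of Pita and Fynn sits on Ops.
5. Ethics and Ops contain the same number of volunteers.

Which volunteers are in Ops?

Ops = {Elif, Jae, Pita}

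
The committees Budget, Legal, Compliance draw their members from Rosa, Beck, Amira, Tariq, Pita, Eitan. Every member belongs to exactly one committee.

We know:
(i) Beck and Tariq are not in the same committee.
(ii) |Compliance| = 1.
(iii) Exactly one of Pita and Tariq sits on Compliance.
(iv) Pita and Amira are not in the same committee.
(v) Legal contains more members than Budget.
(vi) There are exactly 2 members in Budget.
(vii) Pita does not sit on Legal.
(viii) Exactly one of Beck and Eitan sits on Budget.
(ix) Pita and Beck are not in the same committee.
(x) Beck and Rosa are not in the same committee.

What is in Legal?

Legal = {Eitan, Rosa, Tariq}

From (vii): Pita ∉ Legal.
Suppose Rosa ∉ Legal: no assignment then satisfies all the clues, so Rosa ∈ Legal.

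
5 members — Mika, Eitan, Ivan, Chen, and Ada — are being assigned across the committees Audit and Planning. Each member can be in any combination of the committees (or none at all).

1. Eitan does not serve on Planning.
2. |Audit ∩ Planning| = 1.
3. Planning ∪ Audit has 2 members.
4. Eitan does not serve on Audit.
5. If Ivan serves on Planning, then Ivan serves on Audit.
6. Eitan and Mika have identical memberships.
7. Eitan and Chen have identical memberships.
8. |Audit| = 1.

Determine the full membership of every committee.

Audit = {Ivan}; Planning = {Ada, Ivan}

From (1): Eitan ∉ Planning.
From (4): Eitan ∉ Audit.
(6): Mika matches Eitan: Mika ∉ Audit.
(6): Mika matches Eitan: Mika ∉ Planning.
(7): Chen matches Eitan: Chen ∉ Audit.
(7): Chen matches Eitan: Chen ∉ Planning.
Suppose Ivan ∉ Audit: no assignment then satisfies all the clues, so Ivan ∈ Audit.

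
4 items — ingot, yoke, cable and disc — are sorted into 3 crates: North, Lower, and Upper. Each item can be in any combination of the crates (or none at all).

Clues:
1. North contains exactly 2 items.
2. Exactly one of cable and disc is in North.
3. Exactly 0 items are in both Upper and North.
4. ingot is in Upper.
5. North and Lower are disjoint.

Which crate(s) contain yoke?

yoke: North

From (4): ingot ∈ Upper.
Suppose yoke ∉ North: no assignment then satisfies all the clues, so yoke ∈ North.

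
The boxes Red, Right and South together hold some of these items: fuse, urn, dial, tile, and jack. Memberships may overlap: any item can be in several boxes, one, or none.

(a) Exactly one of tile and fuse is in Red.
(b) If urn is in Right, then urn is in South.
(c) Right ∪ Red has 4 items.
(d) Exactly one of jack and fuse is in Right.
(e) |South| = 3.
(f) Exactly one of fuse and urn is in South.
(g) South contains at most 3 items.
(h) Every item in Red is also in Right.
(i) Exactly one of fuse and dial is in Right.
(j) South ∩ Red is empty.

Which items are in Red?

Red = {tile}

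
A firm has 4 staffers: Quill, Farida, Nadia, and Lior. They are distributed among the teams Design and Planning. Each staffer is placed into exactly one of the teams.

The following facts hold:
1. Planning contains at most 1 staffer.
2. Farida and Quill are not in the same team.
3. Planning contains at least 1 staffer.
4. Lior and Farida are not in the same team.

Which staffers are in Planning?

Planning = {Farida}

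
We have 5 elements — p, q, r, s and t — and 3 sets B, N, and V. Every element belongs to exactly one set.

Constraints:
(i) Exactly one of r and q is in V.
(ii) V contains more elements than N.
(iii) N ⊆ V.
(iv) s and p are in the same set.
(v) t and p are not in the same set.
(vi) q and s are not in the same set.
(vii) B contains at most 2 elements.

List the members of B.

B = {q, t}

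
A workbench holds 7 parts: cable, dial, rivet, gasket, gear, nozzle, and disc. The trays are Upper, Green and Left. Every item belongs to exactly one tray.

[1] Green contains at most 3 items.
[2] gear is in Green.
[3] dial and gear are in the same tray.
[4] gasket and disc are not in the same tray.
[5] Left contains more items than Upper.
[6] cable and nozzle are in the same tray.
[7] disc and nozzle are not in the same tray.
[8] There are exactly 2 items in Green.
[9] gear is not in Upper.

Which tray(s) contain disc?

From (2): gear ∈ Green.
(3): dial matches gear: dial ∉ Upper.
(3): dial matches gear: dial ∈ Green.
(8): Green already has 2, so the rest are out.
Suppose disc ∉ Upper: no assignment then satisfies all the clues, so disc ∈ Upper.

disc: Upper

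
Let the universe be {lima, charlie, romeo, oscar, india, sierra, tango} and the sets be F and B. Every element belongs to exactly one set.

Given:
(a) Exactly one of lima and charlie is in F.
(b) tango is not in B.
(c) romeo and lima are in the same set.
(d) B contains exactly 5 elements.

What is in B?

From (b): tango ∉ B.
Only one set left: tango ∈ F.
Suppose lima ∉ B: no assignment then satisfies all the clues, so lima ∈ B.

B = {india, lima, oscar, romeo, sierra}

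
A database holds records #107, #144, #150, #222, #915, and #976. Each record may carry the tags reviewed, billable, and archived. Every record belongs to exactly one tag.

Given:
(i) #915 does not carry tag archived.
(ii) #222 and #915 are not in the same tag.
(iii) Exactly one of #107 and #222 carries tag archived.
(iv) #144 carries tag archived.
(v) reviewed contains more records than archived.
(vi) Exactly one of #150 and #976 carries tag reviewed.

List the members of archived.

archived = {#144, #222}

From (i): #915 ∉ archived.
From (iv): #144 ∈ archived.
Suppose #107 ∈ archived: no assignment then satisfies all the clues, so #107 ∉ archived.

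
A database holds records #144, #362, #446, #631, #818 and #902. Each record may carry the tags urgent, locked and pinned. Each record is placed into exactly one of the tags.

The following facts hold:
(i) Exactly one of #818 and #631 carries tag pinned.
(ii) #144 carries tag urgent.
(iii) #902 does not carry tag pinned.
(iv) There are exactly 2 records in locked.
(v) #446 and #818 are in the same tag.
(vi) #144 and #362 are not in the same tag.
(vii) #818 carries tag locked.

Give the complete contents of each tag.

From (ii): #144 ∈ urgent.
From (iii): #902 ∉ pinned.
From (vii): #818 ∈ locked.
(i) (exactly one): #631 ∈ pinned.
(v): #446 matches #818: #446 ∉ urgent.
(v): #446 matches #818: #446 ∈ locked.
(vi): #362 ∉ urgent.
(iv): locked already has 2, so the rest are out.
Only one tag left: #362 ∈ pinned.
Only one tag left: #902 ∈ urgent.

urgent = {#144, #902}; locked = {#446, #818}; pinned = {#362, #631}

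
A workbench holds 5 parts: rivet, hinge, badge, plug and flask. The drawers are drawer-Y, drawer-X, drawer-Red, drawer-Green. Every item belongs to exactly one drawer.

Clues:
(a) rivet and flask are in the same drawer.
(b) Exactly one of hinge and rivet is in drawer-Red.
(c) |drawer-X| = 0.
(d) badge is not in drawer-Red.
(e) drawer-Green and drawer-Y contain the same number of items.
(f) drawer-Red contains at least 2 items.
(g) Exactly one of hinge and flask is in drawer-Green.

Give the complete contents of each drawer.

drawer-Y = {badge}; drawer-X = {}; drawer-Red = {flask, plug, rivet}; drawer-Green = {hinge}

From (d): badge ∉ drawer-Red.
(c): drawer-X already has 0, so the rest are out.
Suppose rivet ∈ drawer-Y: no assignment then satisfies all the clues, so rivet ∉ drawer-Y.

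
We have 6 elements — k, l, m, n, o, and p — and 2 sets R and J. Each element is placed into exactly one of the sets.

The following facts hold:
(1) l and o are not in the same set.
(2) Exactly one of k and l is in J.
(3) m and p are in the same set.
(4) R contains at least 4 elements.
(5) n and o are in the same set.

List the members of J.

J = {l}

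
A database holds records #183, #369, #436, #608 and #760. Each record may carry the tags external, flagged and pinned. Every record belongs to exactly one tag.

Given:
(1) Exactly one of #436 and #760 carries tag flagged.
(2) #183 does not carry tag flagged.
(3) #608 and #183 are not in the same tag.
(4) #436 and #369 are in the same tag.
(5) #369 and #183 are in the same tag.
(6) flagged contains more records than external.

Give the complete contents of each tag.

external = {}; flagged = {#608, #760}; pinned = {#183, #369, #436}

From (2): #183 ∉ flagged.
(5): #369 matches #183: #369 ∉ flagged.
(4): #436 matches #369: #436 ∉ flagged.
(1) (exactly one): #760 ∈ flagged.
Suppose #183 ∈ external: no assignment then satisfies all the clues, so #183 ∉ external.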